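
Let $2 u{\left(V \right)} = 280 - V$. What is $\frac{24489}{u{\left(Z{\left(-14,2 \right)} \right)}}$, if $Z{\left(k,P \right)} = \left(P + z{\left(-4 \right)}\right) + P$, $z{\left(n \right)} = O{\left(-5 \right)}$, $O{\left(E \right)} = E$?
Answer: $\frac{48978}{281} \approx 174.3$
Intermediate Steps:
$z{\left(n \right)} = -5$
$Z{\left(k,P \right)} = -5 + 2 P$ ($Z{\left(k,P \right)} = \left(P - 5\right) + P = \left(-5 + P\right) + P = -5 + 2 P$)
$u{\left(V \right)} = 140 - \frac{V}{2}$ ($u{\left(V \right)} = \frac{280 - V}{2} = 140 - \frac{V}{2}$)
$\frac{24489}{u{\left(Z{\left(-14,2 \right)} \right)}} = \frac{24489}{140 - \frac{-5 + 2 \cdot 2}{2}} = \frac{24489}{140 - \frac{-5 + 4}{2}} = \frac{24489}{140 - - \frac{1}{2}} = \frac{24489}{140 + \frac{1}{2}} = \frac{24489}{\frac{281}{2}} = 24489 \cdot \frac{2}{281} = \frac{48978}{281}$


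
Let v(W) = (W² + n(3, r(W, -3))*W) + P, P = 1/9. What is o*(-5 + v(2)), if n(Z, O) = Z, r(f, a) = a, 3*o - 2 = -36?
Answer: -1564/27 ≈ -57.926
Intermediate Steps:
o = -34/3 (o = ⅔ + (⅓)*(-36) = ⅔ - 12 = -34/3 ≈ -11.333)
P = ⅑ ≈ 0.11111
v(W) = ⅑ + W² + 3*W (v(W) = (W² + 3*W) + ⅑ = ⅑ + W² + 3*W)
o*(-5 + v(2)) = -34*(-5 + (⅑ + 2² + 3*2))/3 = -34*(-5 + (⅑ + 4 + 6))/3 = -34*(-5 + 91/9)/3 = -34/3*46/9 = -1564/27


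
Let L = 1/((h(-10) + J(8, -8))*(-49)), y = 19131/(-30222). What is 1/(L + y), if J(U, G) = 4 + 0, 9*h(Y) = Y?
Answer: -3208569/2053741 ≈ -1.5623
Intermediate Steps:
h(Y) = Y/9
y = -6377/10074 (y = 19131*(-1/30222) = -6377/10074 ≈ -0.63302)
J(U, G) = 4
L = -9/1274 (L = 1/(((⅑)*(-10) + 4)*(-49)) = 1/((-10/9 + 4)*(-49)) = 1/((26/9)*(-49)) = 1/(-1274/9) = -9/1274 ≈ -0.0070644)
1/(L + y) = 1/(-9/1274 - 6377/10074) = 1/(-2053741/3208569) = -3208569/2053741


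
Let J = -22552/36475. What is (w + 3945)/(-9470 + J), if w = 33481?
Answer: -682556675/172720401 ≈ -3.9518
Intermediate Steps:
J = -22552/36475 (J = -22552*1/36475 = -22552/36475 ≈ -0.61829)
(w + 3945)/(-9470 + J) = (33481 + 3945)/(-9470 - 22552/36475) = 37426/(-345440802/36475) = 37426*(-36475/345440802) = -682556675/172720401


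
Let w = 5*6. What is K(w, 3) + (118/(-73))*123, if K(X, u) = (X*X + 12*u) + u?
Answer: 54033/73 ≈ 740.18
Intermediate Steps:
w = 30
K(X, u) = X**2 + 13*u (K(X, u) = (X**2 + 12*u) + u = X**2 + 13*u)
K(w, 3) + (118/(-73))*123 = (30**2 + 13*3) + (118/(-73))*123 = (900 + 39) + (118*(-1/73))*123 = 939 - 118/73*123 = 939 - 14514/73 = 54033/73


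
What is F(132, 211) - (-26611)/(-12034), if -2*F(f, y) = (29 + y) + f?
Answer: -2264935/12034 ≈ -188.21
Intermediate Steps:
F(f, y) = -29/2 - f/2 - y/2 (F(f, y) = -((29 + y) + f)/2 = -(29 + f + y)/2 = -29/2 - f/2 - y/2)
F(132, 211) - (-26611)/(-12034) = (-29/2 - ½*132 - ½*211) - (-26611)/(-12034) = (-29/2 - 66 - 211/2) - (-26611)*(-1)/12034 = -186 - 1*26611/12034 = -186 - 26611/12034 = -2264935/12034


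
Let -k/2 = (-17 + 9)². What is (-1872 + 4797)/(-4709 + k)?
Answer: -2925/4837 ≈ -0.60471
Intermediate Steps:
k = -128 (k = -2*(-17 + 9)² = -2*(-8)² = -2*64 = -128)
(-1872 + 4797)/(-4709 + k) = (-1872 + 4797)/(-4709 - 128) = 2925/(-4837) = 2925*(-1/4837) = -2925/4837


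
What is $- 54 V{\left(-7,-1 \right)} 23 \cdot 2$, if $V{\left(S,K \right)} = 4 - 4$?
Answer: $0$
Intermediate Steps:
$V{\left(S,K \right)} = 0$
$- 54 V{\left(-7,-1 \right)} 23 \cdot 2 = \left(-54\right) 0 \cdot 23 \cdot 2 = 0 \cdot 46 = 0$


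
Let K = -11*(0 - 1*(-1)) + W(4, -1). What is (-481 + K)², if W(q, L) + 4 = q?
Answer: 242064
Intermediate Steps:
W(q, L) = -4 + q
K = -11 (K = -11*(0 - 1*(-1)) + (-4 + 4) = -11*(0 + 1) + 0 = -11*1 + 0 = -11 + 0 = -11)
(-481 + K)² = (-481 - 11)² = (-492)² = 242064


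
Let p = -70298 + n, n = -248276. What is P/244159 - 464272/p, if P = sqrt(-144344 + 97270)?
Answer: 232136/159287 + I*sqrt(47074)/244159 ≈ 1.4573 + 0.00088862*I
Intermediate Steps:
P = I*sqrt(47074) (P = sqrt(-47074) = I*sqrt(47074) ≈ 216.97*I)
p = -318574 (p = -70298 - 248276 = -318574)
P/244159 - 464272/p = (I*sqrt(47074))/244159 - 464272/(-318574) = (I*sqrt(47074))*(1/244159) - 464272*(-1/318574) = I*sqrt(47074)/244159 + 232136/159287 = 232136/159287 + I*sqrt(47074)/244159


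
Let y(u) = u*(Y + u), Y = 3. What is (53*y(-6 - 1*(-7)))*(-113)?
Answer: -23956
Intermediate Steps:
y(u) = u*(3 + u)
(53*y(-6 - 1*(-7)))*(-113) = (53*((-6 - 1*(-7))*(3 + (-6 - 1*(-7)))))*(-113) = (53*((-6 + 7)*(3 + (-6 + 7))))*(-113) = (53*(1*(3 + 1)))*(-113) = (53*(1*4))*(-113) = (53*4)*(-113) = 212*(-113) = -23956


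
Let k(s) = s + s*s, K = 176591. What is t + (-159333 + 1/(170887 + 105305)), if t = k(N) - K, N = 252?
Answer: -75170624255/276192 ≈ -2.7217e+5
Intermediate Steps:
k(s) = s + s**2
t = -112835 (t = 252*(1 + 252) - 1*176591 = 252*253 - 176591 = 63756 - 176591 = -112835)
t + (-159333 + 1/(170887 + 105305)) = -112835 + (-159333 + 1/(170887 + 105305)) = -112835 + (-159333 + 1/276192) = -112835 - 44006499935/276192 = -75170624255/276192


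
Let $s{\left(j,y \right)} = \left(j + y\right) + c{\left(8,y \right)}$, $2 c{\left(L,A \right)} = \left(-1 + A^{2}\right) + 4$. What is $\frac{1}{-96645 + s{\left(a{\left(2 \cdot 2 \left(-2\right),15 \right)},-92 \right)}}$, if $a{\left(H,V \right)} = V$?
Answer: $- \frac{2}{184977} \approx -1.0812 \cdot 10^{-5}$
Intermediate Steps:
$c{\left(L,A \right)} = \frac{3}{2} + \frac{A^{2}}{2}$ ($c{\left(L,A \right)} = \frac{\left(-1 + A^{2}\right) + 4}{2} = \frac{3 + A^{2}}{2} = \frac{3}{2} + \frac{A^{2}}{2}$)
$s{\left(j,y \right)} = \frac{3}{2} + j + y + \frac{y^{2}}{2}$ ($s{\left(j,y \right)} = \left(j + y\right) + \left(\frac{3}{2} + \frac{y^{2}}{2}\right) = \frac{3}{2} + j + y + \frac{y^{2}}{2}$)
$\frac{1}{-96645 + s{\left(a{\left(2 \cdot 2 \left(-2\right),15 \right)},-92 \right)}} = \frac{1}{-96645 + \left(\frac{3}{2} + 15 - 92 + \frac{\left(-92\right)^{2}}{2}\right)} = \frac{1}{-96645 + \left(\frac{3}{2} + 15 - 92 + \frac{1}{2} \cdot 8464\right)} = \frac{1}{-96645 + \left(\frac{3}{2} + 15 - 92 + 4232\right)} = \frac{1}{-96645 + \frac{8313}{2}} = \frac{1}{- \frac{184977}{2}} = - \frac{2}{184977}$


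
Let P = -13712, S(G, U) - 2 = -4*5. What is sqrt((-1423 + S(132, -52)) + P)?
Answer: I*sqrt(15153) ≈ 123.1*I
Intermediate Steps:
S(G, U) = -18 (S(G, U) = 2 - 4*5 = 2 - 20 = -18)
sqrt((-1423 + S(132, -52)) + P) = sqrt((-1423 - 18) - 13712) = sqrt(-1441 - 13712) = sqrt(-15153) = I*sqrt(15153)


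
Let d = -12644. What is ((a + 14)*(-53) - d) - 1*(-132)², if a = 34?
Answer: -7324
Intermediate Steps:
((a + 14)*(-53) - d) - 1*(-132)² = ((34 + 14)*(-53) - 1*(-12644)) - 1*(-132)² = (48*(-53) + 12644) - 1*17424 = (-2544 + 12644) - 17424 = 10100 - 17424 = -7324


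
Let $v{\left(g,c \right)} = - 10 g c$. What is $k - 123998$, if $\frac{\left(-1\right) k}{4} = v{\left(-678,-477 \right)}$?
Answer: $12812242$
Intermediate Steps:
$v{\left(g,c \right)} = - 10 c g$
$k = 12936240$ ($k = - 4 \left(\left(-10\right) \left(-477\right) \left(-678\right)\right) = \left(-4\right) \left(-3234060\right) = 12936240$)
$k - 123998 = 12936240 - 123998 = 12812242$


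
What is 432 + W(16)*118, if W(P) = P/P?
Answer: 550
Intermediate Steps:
W(P) = 1
432 + W(16)*118 = 432 + 1*118 = 432 + 118 = 550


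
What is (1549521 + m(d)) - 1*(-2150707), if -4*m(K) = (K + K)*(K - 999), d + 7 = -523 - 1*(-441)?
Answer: 3651812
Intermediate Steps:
d = -89 (d = -7 + (-523 - 1*(-441)) = -7 + (-523 + 441) = -7 - 82 = -89)
m(K) = -K*(-999 + K)/2 (m(K) = -(K + K)*(K - 999)/4 = -2*K*(-999 + K)/4 = -K*(-999 + K)/2)
(1549521 + m(d)) - 1*(-2150707) = (1549521 + (½)*(-89)*(999 - 1*(-89))) - 1*(-2150707) = (1549521 + (½)*(-89)*(999 + 89)) + 2150707 = (1549521 + (½)*(-89)*1088) + 2150707 = (1549521 - 48416) + 2150707 = 1501105 + 2150707 = 3651812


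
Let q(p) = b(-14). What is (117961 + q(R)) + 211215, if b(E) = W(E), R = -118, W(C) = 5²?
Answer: 329201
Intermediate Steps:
W(C) = 25
b(E) = 25
q(p) = 25
(117961 + q(R)) + 211215 = (117961 + 25) + 211215 = 117986 + 211215 = 329201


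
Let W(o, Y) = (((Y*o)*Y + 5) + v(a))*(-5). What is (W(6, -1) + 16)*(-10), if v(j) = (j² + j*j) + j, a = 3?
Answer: 1440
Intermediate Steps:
v(j) = j + 2*j² (v(j) = (j² + j²) + j = 2*j² + j = j + 2*j²)
W(o, Y) = -130 - 5*o*Y² (W(o, Y) = (((Y*o)*Y + 5) + 3*(1 + 2*3))*(-5) = ((o*Y² + 5) + 3*(1 + 6))*(-5) = ((5 + o*Y²) + 3*7)*(-5) = ((5 + o*Y²) + 21)*(-5) = (26 + o*Y²)*(-5) = -130 - 5*o*Y²)
(W(6, -1) + 16)*(-10) = ((-130 - 5*6*(-1)²) + 16)*(-10) = ((-130 - 5*6*1) + 16)*(-10) = ((-130 - 30) + 16)*(-10) = (-160 + 16)*(-10) = -144*(-10) = 1440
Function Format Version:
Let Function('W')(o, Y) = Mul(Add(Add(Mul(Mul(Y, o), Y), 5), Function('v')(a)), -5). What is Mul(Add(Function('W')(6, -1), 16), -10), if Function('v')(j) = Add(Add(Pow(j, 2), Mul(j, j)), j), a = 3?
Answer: 1440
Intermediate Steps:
Function('v')(j) = Add(j, Mul(2, Pow(j, 2))) (Function('v')(j) = Add(Add(Pow(j, 2), Pow(j, 2)), j) = Add(Mul(2, Pow(j, 2)), j) = Add(j, Mul(2, Pow(j, 2))))
Function('W')(o, Y) = Add(-130, Mul(-5, o, Pow(Y, 2))) (Function('W')(o, Y) = Mul(Add(Add(Mul(Mul(Y, o), Y), 5), Mul(3, Add(1, Mul(2, 3)))), -5) = Mul(Add(Add(Mul(o, Pow(Y, 2)), 5), Mul(3, Add(1, 6))), -5) = Mul(Add(Add(5, Mul(o, Pow(Y, 2))), Mul(3, 7)), -5) = Mul(Add(Add(5, Mul(o, Pow(Y, 2))), 21), -5) = Mul(Add(26, Mul(o, Pow(Y, 2))), -5) = Add(-130, Mul(-5, o, Pow(Y, 2))))
Mul(Add(Function('W')(6, -1), 16), -10) = Mul(Add(Add(-130, Mul(-5, 6, Pow(-1, 2))), 16), -10) = Mul(Add(Add(-130, Mul(-5, 6, 1)), 16), -10) = Mul(Add(Add(-130, -30), 16), -10) = Mul(Add(-160, 16), -10) = Mul(-144, -10) = 1440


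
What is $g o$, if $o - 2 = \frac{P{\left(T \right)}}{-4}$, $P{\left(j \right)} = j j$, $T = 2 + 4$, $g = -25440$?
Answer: $178080$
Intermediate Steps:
$T = 6$
$P{\left(j \right)} = j^{2}$
$o = -7$ ($o = 2 + \frac{6^{2}}{-4} = 2 + 36 \left(- \frac{1}{4}\right) = 2 - 9 = -7$)
$g o = \left(-25440\right) \left(-7\right) = 178080$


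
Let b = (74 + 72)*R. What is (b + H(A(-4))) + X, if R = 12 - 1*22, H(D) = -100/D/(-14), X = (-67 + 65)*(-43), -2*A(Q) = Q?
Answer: -9593/7 ≈ -1370.4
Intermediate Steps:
A(Q) = -Q/2
X = 86 (X = -2*(-43) = 86)
H(D) = 50/(7*D) (H(D) = -100/D*(-1/14) = 50/(7*D))
R = -10 (R = 12 - 22 = -10)
b = -1460 (b = (74 + 72)*(-10) = 146*(-10) = -1460)
(b + H(A(-4))) + X = (-1460 + 50/(7*((-½*(-4))))) + 86 = (-1460 + (50/7)/2) + 86 = (-1460 + (50/7)*(½)) + 86 = (-1460 + 25/7) + 86 = -10195/7 + 86 = -9593/7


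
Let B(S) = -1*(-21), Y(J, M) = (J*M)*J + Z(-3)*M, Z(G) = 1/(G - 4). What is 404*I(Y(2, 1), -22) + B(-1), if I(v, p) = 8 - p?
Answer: 12141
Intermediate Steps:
Z(G) = 1/(-4 + G)
Y(J, M) = -M/7 + M*J**2 (Y(J, M) = (J*M)*J + M/(-4 - 3) = M*J**2 + M/(-7) = M*J**2 - M/7 = -M/7 + M*J**2)
B(S) = 21
404*I(Y(2, 1), -22) + B(-1) = 404*(8 - 1*(-22)) + 21 = 404*(8 + 22) + 21 = 404*30 + 21 = 12120 + 21 = 12141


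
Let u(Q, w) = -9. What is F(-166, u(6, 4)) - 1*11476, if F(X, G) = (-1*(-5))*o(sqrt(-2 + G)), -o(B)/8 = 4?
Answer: -11636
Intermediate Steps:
o(B) = -32 (o(B) = -8*4 = -32)
F(X, G) = -160 (F(X, G) = -1*(-5)*(-32) = 5*(-32) = -160)
F(-166, u(6, 4)) - 1*11476 = -160 - 1*11476 = -160 - 11476 = -11636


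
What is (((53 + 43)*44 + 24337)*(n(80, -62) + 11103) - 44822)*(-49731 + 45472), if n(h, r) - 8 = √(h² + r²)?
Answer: -1351365576291 - 243282598*√2561 ≈ -1.3637e+12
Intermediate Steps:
n(h, r) = 8 + √(h² + r²)
(((53 + 43)*44 + 24337)*(n(80, -62) + 11103) - 44822)*(-49731 + 45472) = (((53 + 43)*44 + 24337)*((8 + √(80² + (-62)²)) + 11103) - 44822)*(-49731 + 45472) = ((96*44 + 24337)*((8 + √(6400 + 3844)) + 11103) - 44822)*(-4259) = ((4224 + 24337)*((8 + √10244) + 11103) - 44822)*(-4259) = (28561*((8 + 2*√2561) + 11103) - 44822)*(-4259) = (28561*(11111 + 2*√2561) - 44822)*(-4259) = ((317341271 + 57122*√2561) - 44822)*(-4259) = (317296449 + 57122*√2561)*(-4259) = -1351365576291 - 243282598*√2561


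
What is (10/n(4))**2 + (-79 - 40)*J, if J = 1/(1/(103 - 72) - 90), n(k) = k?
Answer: 84481/11156 ≈ 7.5727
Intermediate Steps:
J = -31/2789 (J = 1/(1/31 - 90) = 1/(-2789/31) = -31/2789 ≈ -0.011115)
(10/n(4))**2 + (-79 - 40)*J = (10/4)**2 + (-79 - 40)*(-31/2789) = (10*(1/4))**2 - 119*(-31/2789) = (5/2)**2 + 3689/2789 = 25/4 + 3689/2789 = 84481/11156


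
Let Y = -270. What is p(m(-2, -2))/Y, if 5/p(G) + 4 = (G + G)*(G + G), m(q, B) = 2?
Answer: -1/648 ≈ -0.0015432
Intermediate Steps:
p(G) = 5/(-4 + 4*G²) (p(G) = 5/(-4 + (G + G)*(G + G)) = 5/(-4 + (2*G)*(2*G)) = 5/(-4 + 4*G²))
p(m(-2, -2))/Y = (5/(4*(-1 + 2²)))/(-270) = (5/(4*(-1 + 4)))*(-1/270) = ((5/4)/3)*(-1/270) = ((5/4)*(⅓))*(-1/270) = (5/12)*(-1/270) = -1/648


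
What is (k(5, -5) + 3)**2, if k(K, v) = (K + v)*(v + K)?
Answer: 9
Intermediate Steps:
k(K, v) = (K + v)**2 (k(K, v) = (K + v)*(K + v) = (K + v)**2)
(k(5, -5) + 3)**2 = ((5 - 5)**2 + 3)**2 = (0**2 + 3)**2 = (0 + 3)**2 = 3**2 = 9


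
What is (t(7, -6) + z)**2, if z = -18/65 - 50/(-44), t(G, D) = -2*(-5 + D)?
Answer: 1068570721/2044900 ≈ 522.55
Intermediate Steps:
t(G, D) = 10 - 2*D
z = 1229/1430 (z = -18*1/65 - 50*(-1/44) = -18/65 + 25/22 = 1229/1430 ≈ 0.85944)
(t(7, -6) + z)**2 = ((10 - 2*(-6)) + 1229/1430)**2 = ((10 + 12) + 1229/1430)**2 = (22 + 1229/1430)**2 = (32689/1430)**2 = 1068570721/2044900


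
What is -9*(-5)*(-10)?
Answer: -450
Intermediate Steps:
-9*(-5)*(-10) = 45*(-10) = -450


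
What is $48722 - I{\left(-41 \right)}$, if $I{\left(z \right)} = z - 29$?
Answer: $48792$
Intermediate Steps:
$I{\left(z \right)} = -29 + z$ ($I{\left(z \right)} = z - 29 = -29 + z$)
$48722 - I{\left(-41 \right)} = 48722 - \left(-29 - 41\right) = 48722 - -70 = 48722 + 70 = 48792$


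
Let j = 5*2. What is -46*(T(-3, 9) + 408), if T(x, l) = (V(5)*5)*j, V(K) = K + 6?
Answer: -44068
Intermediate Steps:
V(K) = 6 + K
j = 10
T(x, l) = 550 (T(x, l) = ((6 + 5)*5)*10 = (11*5)*10 = 55*10 = 550)
-46*(T(-3, 9) + 408) = -46*(550 + 408) = -46*958 = -44068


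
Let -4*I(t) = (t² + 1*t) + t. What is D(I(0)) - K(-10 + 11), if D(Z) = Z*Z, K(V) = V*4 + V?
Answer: -5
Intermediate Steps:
I(t) = -t/2 - t²/4 (I(t) = -((t² + 1*t) + t)/4 = -((t² + t) + t)/4 = -((t + t²) + t)/4 = -(t² + 2*t)/4 = -t/2 - t²/4)
K(V) = 5*V (K(V) = 4*V + V = 5*V)
D(Z) = Z²
D(I(0)) - K(-10 + 11) = (-¼*0*(2 + 0))² - 5*(-10 + 11) = (-¼*0*2)² - 5 = 0² - 1*5 = 0 - 5 = -5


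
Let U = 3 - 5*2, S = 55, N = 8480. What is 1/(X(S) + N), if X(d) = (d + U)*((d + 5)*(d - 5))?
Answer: 1/152480 ≈ 6.5582e-6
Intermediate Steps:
U = -7 (U = 3 - 10 = -7)
X(d) = (-7 + d)*(-5 + d)*(5 + d) (X(d) = (d - 7)*((d + 5)*(d - 5)) = (-7 + d)*((5 + d)*(-5 + d)) = (-7 + d)*((-5 + d)*(5 + d)) = (-7 + d)*(-5 + d)*(5 + d))
1/(X(S) + N) = 1/((175 + 55³ - 25*55 - 7*55²) + 8480) = 1/((175 + 166375 - 1375 - 7*3025) + 8480) = 1/((175 + 166375 - 1375 - 21175) + 8480) = 1/(144000 + 8480) = 1/152480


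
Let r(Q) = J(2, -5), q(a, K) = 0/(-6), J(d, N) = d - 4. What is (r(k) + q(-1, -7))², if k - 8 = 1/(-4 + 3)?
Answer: 4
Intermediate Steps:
J(d, N) = -4 + d
q(a, K) = 0 (q(a, K) = 0*(-⅙) = 0)
k = 7 (k = 8 + 1/(-4 + 3) = 8 + 1/(-1) = 8 - 1 = 7)
r(Q) = -2 (r(Q) = -4 + 2 = -2)
(r(k) + q(-1, -7))² = (-2 + 0)² = (-2)² = 4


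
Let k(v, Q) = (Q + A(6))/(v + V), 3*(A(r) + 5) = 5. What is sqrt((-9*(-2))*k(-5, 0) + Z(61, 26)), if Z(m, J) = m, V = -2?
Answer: sqrt(3409)/7 ≈ 8.3409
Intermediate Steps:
A(r) = -10/3 (A(r) = -5 + (1/3)*5 = -5 + 5/3 = -10/3)
k(v, Q) = (-10/3 + Q)/(-2 + v) (k(v, Q) = (Q - 10/3)/(v - 2) = (-10/3 + Q)/(-2 + v))
sqrt((-9*(-2))*k(-5, 0) + Z(61, 26)) = sqrt((-9*(-2))*((-10/3 + 0)/(-2 - 5)) + 61) = sqrt(18*(-10/3/(-7)) + 61) = sqrt(18*(-1/7*(-10/3)) + 61) = sqrt(18*(10/21) + 61) = sqrt(60/7 + 61) = sqrt(487/7) = sqrt(3409)/7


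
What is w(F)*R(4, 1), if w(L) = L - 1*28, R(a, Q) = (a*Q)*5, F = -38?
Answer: -1320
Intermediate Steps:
R(a, Q) = 5*Q*a (R(a, Q) = (Q*a)*5 = 5*Q*a)
w(L) = -28 + L (w(L) = L - 28 = -28 + L)
w(F)*R(4, 1) = (-28 - 38)*(5*1*4) = -66*20 = -1320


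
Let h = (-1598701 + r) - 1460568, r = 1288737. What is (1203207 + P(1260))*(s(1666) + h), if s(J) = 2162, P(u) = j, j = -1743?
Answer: -2124632893680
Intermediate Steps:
P(u) = -1743
h = -1770532 (h = (-1598701 + 1288737) - 1460568 = -309964 - 1460568 = -1770532)
(1203207 + P(1260))*(s(1666) + h) = (1203207 - 1743)*(2162 - 1770532) = 1201464*(-1768370) = -2124632893680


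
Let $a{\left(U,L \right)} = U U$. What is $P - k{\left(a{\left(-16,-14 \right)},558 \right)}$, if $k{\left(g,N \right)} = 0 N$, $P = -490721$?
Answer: $-490721$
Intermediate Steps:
$a{\left(U,L \right)} = U^{2}$
$k{\left(g,N \right)} = 0$
$P - k{\left(a{\left(-16,-14 \right)},558 \right)} = -490721 - 0 = -490721 + 0 = -490721$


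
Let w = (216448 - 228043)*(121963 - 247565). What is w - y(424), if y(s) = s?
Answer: 1456354766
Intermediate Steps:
w = 1456355190 (w = -11595*(-125602) = 1456355190)
w - y(424) = 1456355190 - 1*424 = 1456355190 - 424 = 1456354766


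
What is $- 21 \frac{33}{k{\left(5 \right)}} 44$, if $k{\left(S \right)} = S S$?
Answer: $- \frac{30492}{25} \approx -1219.7$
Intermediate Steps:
$k{\left(S \right)} = S^{2}$
$- 21 \frac{33}{k{\left(5 \right)}} 44 = - 21 \frac{33}{5^{2}} \cdot 44 = - 21 \cdot \frac{33}{25} \cdot 44 = - 21 \cdot 33 \cdot \frac{1}{25} \cdot 44 = \left(-21\right) \frac{33}{25} \cdot 44 = \left(- \frac{693}{25}\right) 44 = - \frac{30492}{25}$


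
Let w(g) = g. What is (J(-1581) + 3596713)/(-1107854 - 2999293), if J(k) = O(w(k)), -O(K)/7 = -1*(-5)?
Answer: -3596678/4107147 ≈ -0.87571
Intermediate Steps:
O(K) = -35 (O(K) = -(-7)*(-5) = -7*5 = -35)
J(k) = -35
(J(-1581) + 3596713)/(-1107854 - 2999293) = (-35 + 3596713)/(-1107854 - 2999293) = 3596678/(-4107147) = 3596678*(-1/4107147) = -3596678/4107147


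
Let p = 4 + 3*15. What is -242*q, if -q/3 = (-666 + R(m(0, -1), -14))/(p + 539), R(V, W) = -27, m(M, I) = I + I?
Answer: -11979/14 ≈ -855.64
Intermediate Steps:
m(M, I) = 2*I
p = 49 (p = 4 + 45 = 49)
q = 99/28 (q = -3*(-666 - 27)/(49 + 539) = -(-2079)/588 = -3*(-33/28) = 99/28 ≈ 3.5357)
-242*q = -242*99/28 = -11979/14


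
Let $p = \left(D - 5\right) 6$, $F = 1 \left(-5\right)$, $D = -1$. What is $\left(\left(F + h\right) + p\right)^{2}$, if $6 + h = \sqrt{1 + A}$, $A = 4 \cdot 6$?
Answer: $1764$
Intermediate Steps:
$A = 24$
$F = -5$
$h = -1$ ($h = -6 + \sqrt{1 + 24} = -6 + \sqrt{25} = -6 + 5 = -1$)
$p = -36$ ($p = \left(-1 - 5\right) 6 = \left(-6\right) 6 = -36$)
$\left(\left(F + h\right) + p\right)^{2} = \left(\left(-5 - 1\right) - 36\right)^{2} = \left(-6 - 36\right)^{2} = \left(-42\right)^{2} = 1764$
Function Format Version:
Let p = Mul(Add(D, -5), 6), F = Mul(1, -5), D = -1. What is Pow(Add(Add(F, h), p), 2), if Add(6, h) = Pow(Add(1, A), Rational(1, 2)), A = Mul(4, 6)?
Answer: 1764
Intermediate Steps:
A = 24
F = -5
h = -1 (h = Add(-6, Pow(Add(1, 24), Rational(1, 2))) = Add(-6, Pow(25, Rational(1, 2))) = Add(-6, 5) = -1)
p = -36 (p = Mul(Add(-1, -5), 6) = Mul(-6, 6) = -36)
Pow(Add(Add(F, h), p), 2) = Pow(Add(Add(-5, -1), -36), 2) = Pow(Add(-6, -36), 2) = Pow(-42, 2) = 1764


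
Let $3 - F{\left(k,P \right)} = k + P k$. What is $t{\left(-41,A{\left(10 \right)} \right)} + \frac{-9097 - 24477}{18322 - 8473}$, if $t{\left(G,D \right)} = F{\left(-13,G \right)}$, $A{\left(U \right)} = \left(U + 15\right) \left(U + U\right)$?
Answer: $- \frac{5125507}{9849} \approx -520.41$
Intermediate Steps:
$A{\left(U \right)} = 2 U \left(15 + U\right)$ ($A{\left(U \right)} = \left(15 + U\right) 2 U = 2 U \left(15 + U\right)$)
$F{\left(k,P \right)} = 3 - k - P k$ ($F{\left(k,P \right)} = 3 - \left(k + P k\right) = 3 - k - P k$)
$t{\left(G,D \right)} = 16 + 13 G$ ($t{\left(G,D \right)} = 3 - -13 - G \left(-13\right) = 3 + 13 + 13 G = 16 + 13 G$)
$t{\left(-41,A{\left(10 \right)} \right)} + \frac{-9097 - 24477}{18322 - 8473} = \left(16 + 13 \left(-41\right)\right) + \frac{-9097 - 24477}{18322 - 8473} = \left(16 - 533\right) - \frac{33574}{9849} = -517 - \frac{33574}{9849} = - \frac{5125507}{9849}$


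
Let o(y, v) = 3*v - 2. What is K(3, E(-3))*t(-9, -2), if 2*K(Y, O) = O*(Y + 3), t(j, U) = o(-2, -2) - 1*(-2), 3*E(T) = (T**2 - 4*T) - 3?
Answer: -108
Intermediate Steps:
o(y, v) = -2 + 3*v
E(T) = -1 - 4*T/3 + T**2/3 (E(T) = ((T**2 - 4*T) - 3)/3 = (-3 + T**2 - 4*T)/3 = -1 - 4*T/3 + T**2/3)
t(j, U) = -6 (t(j, U) = (-2 + 3*(-2)) - 1*(-2) = (-2 - 6) + 2 = -8 + 2 = -6)
K(Y, O) = O*(3 + Y)/2 (K(Y, O) = (O*(Y + 3))/2 = (O*(3 + Y))/2 = O*(3 + Y)/2)
K(3, E(-3))*t(-9, -2) = ((-1 - 4/3*(-3) + (1/3)*(-3)**2)*(3 + 3)/2)*(-6) = ((1/2)*(-1 + 4 + (1/3)*9)*6)*(-6) = ((1/2)*(-1 + 4 + 3)*6)*(-6) = ((1/2)*6*6)*(-6) = 18*(-6) = -108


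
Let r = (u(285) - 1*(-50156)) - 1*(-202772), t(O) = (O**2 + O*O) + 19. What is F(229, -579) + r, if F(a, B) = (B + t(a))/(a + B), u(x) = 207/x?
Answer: 839996956/3325 ≈ 2.5263e+5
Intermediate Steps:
t(O) = 19 + 2*O**2 (t(O) = (O**2 + O**2) + 19 = 2*O**2 + 19 = 19 + 2*O**2)
F(a, B) = (19 + B + 2*a**2)/(B + a) (F(a, B) = (B + (19 + 2*a**2))/(a + B) = (19 + B + 2*a**2)/(B + a))
r = 24028229/95 (r = (207/285 - 1*(-50156)) - 1*(-202772) = (207*(1/285) + 50156) + 202772 = (69/95 + 50156) + 202772 = 4764889/95 + 202772 = 24028229/95 ≈ 2.5293e+5)
F(229, -579) + r = (19 - 579 + 2*229**2)/(-579 + 229) + 24028229/95 = (19 - 579 + 2*52441)/(-350) + 24028229/95 = -(19 - 579 + 104882)/350 + 24028229/95 = -1/350*104322 + 24028229/95 = -52161/175 + 24028229/95 = 839996956/3325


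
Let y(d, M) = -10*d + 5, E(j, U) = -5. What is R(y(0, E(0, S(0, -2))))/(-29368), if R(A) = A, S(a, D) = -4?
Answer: -5/29368 ≈ -0.00017025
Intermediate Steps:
y(d, M) = 5 - 10*d
R(y(0, E(0, S(0, -2))))/(-29368) = (5 - 10*0)/(-29368) = (5 + 0)*(-1/29368) = 5*(-1/29368) = -5/29368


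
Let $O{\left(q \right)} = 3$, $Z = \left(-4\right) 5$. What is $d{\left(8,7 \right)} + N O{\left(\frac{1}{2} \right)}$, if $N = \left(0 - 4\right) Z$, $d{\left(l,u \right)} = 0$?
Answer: $240$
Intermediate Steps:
$Z = -20$
$N = 80$ ($N = \left(0 - 4\right) \left(-20\right) = \left(-4\right) \left(-20\right) = 80$)
$d{\left(8,7 \right)} + N O{\left(\frac{1}{2} \right)} = 0 + 80 \cdot 3 = 0 + 240 = 240$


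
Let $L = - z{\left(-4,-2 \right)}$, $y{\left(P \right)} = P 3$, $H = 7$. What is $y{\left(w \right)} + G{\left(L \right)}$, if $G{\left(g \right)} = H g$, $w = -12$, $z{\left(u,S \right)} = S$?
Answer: $-22$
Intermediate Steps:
$y{\left(P \right)} = 3 P$
$L = 2$ ($L = \left(-1\right) \left(-2\right) = 2$)
$G{\left(g \right)} = 7 g$
$y{\left(w \right)} + G{\left(L \right)} = 3 \left(-12\right) + 7 \cdot 2 = -36 + 14 = -22$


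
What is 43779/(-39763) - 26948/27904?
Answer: -573285635/277386688 ≈ -2.0667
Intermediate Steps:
43779/(-39763) - 26948/27904 = 43779*(-1/39763) - 26948*1/27904 = -43779/39763 - 6737/6976 = -573285635/277386688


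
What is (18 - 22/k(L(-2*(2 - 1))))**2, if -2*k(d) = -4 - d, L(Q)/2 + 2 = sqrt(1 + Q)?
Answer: -160 + 792*I ≈ -160.0 + 792.0*I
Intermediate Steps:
L(Q) = -4 + 2*sqrt(1 + Q)
k(d) = 2 + d/2 (k(d) = -(-4 - d)/2 = 2 + d/2)
(18 - 22/k(L(-2*(2 - 1))))**2 = (18 - 22/(2 + (-4 + 2*sqrt(1 - 2*(2 - 1)))/2))**2 = (18 - 22/(2 + (-4 + 2*sqrt(1 - 2*1))/2))**2 = (18 - 22/(2 + (-4 + 2*sqrt(1 - 2))/2))**2 = (18 - 22/(2 + (-4 + 2*sqrt(-1))/2))**2 = (18 - 22/(2 + (-4 + 2*I)/2))**2 = (18 - 22/(2 + (-2 + I)))**2 = (18 - 22*(-I))**2 = (18 - (-22)*I)**2 = (18 + 22*I)**2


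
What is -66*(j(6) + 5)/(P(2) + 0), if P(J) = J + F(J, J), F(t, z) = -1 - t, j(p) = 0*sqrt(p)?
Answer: 330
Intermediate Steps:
j(p) = 0
P(J) = -1 (P(J) = J + (-1 - J) = -1)
-66*(j(6) + 5)/(P(2) + 0) = -66*(0 + 5)/(-1 + 0) = -330/(-1) = -330*(-1) = -66*(-5) = 330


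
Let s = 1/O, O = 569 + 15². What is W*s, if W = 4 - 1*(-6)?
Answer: 5/397 ≈ 0.012594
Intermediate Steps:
O = 794 (O = 569 + 225 = 794)
W = 10 (W = 4 + 6 = 10)
s = 1/794 ≈ 0.0012594
W*s = 10*(1/794) = 5/397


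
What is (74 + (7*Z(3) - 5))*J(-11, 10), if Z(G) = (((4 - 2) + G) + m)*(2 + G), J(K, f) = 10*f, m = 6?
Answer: 45400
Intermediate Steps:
Z(G) = (2 + G)*(8 + G) (Z(G) = (((4 - 2) + G) + 6)*(2 + G) = ((2 + G) + 6)*(2 + G) = (8 + G)*(2 + G) = (2 + G)*(8 + G))
(74 + (7*Z(3) - 5))*J(-11, 10) = (74 + (7*(16 + 3² + 10*3) - 5))*(10*10) = (74 + (7*(16 + 9 + 30) - 5))*100 = (74 + (7*55 - 5))*100 = (74 + (385 - 5))*100 = (74 + 380)*100 = 454*100 = 45400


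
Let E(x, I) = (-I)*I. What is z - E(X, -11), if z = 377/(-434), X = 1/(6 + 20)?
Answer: 52137/434 ≈ 120.13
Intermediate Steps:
X = 1/26 ≈ 0.038462
z = -377/434 (z = 377*(-1/434) = -377/434 ≈ -0.86866)
E(x, I) = -I²
z - E(X, -11) = -377/434 - (-1)*(-11)² = -377/434 - (-1)*121 = -377/434 - 1*(-121) = -377/434 + 121 = 52137/434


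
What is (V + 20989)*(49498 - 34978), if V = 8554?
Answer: 428964360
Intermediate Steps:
(V + 20989)*(49498 - 34978) = (8554 + 20989)*(49498 - 34978) = 29543*14520 = 428964360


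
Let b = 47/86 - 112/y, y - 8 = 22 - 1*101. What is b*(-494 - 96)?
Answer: -3825855/3053 ≈ -1253.1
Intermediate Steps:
y = -71 (y = 8 + (22 - 1*101) = 8 + (22 - 101) = 8 - 79 = -71)
b = 12969/6106 (b = 47/86 - 112/(-71) = 47*(1/86) - 112*(-1/71) = 47/86 + 112/71 = 12969/6106 ≈ 2.1240)
b*(-494 - 96) = 12969*(-494 - 96)/6106 = (12969/6106)*(-590) = -3825855/3053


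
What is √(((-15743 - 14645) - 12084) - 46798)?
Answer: I*√89270 ≈ 298.78*I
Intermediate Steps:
√(((-15743 - 14645) - 12084) - 46798) = √((-30388 - 12084) - 46798) = √(-42472 - 46798) = √(-89270) = I*√89270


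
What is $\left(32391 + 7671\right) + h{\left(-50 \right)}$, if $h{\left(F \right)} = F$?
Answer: $40012$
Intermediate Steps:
$\left(32391 + 7671\right) + h{\left(-50 \right)} = \left(32391 + 7671\right) - 50 = 40062 - 50 = 40012$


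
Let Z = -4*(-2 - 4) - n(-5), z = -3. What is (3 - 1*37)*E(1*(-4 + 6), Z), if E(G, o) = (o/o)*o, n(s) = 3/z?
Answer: -850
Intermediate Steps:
n(s) = -1 (n(s) = 3/(-3) = 3*(-1/3) = -1)
Z = 25 (Z = -4*(-2 - 4) - 1*(-1) = -4*(-6) + 1 = 24 + 1 = 25)
E(G, o) = o (E(G, o) = 1*o = o)
(3 - 1*37)*E(1*(-4 + 6), Z) = (3 - 1*37)*25 = (3 - 37)*25 = -34*25 = -850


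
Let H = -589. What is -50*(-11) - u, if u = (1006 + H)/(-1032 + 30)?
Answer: 183839/334 ≈ 550.42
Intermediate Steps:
u = -139/334 (u = (1006 - 589)/(-1032 + 30) = 417/(-1002) = 417*(-1/1002) = -139/334 ≈ -0.41617)
-50*(-11) - u = -50*(-11) - 1*(-139/334) = 550 + 139/334 = 183839/334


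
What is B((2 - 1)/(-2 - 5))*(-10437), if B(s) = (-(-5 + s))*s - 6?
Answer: 70290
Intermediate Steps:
B(s) = -6 + s*(5 - s) (B(s) = (5 - s)*s - 6 = s*(5 - s) - 6 = -6 + s*(5 - s))
B((2 - 1)/(-2 - 5))*(-10437) = (-6 - ((2 - 1)/(-2 - 5))² + 5*((2 - 1)/(-2 - 5)))*(-10437) = (-6 - (1/(-7))² + 5*(1/(-7)))*(-10437) = (-6 - (1*(-⅐))² + 5*(1*(-⅐)))*(-10437) = (-6 - (-⅐)² + 5*(-⅐))*(-10437) = (-6 - 1*1/49 - 5/7)*(-10437) = (-6 - 1/49 - 5/7)*(-10437) = -330/49*(-10437) = 70290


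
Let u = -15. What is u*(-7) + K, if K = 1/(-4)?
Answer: 419/4 ≈ 104.75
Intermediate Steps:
K = -¼ ≈ -0.25000
u*(-7) + K = -15*(-7) - ¼ = 105 - ¼ = 419/4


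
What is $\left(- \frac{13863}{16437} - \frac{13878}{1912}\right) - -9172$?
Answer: $\frac{47999802471}{5237924} \approx 9163.9$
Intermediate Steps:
$\left(- \frac{13863}{16437} - \frac{13878}{1912}\right) - -9172 = \left(\left(-13863\right) \frac{1}{16437} - \frac{6939}{956}\right) + 9172 = \left(- \frac{4621}{5479} - \frac{6939}{956}\right) + 9172 = - \frac{42436457}{5237924} + 9172 = \frac{47999802471}{5237924}$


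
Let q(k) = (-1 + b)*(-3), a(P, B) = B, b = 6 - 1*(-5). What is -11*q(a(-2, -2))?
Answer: 330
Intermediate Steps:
b = 11 (b = 6 + 5 = 11)
q(k) = -30 (q(k) = (-1 + 11)*(-3) = 10*(-3) = -30)
-11*q(a(-2, -2)) = -11*(-30) = 330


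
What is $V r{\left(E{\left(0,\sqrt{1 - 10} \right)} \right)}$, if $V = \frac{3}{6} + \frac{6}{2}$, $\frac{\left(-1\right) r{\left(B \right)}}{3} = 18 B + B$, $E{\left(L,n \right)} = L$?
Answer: $0$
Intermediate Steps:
$r{\left(B \right)} = - 57 B$ ($r{\left(B \right)} = - 3 \left(18 B + B\right) = - 3 \cdot 19 B = - 57 B$)
$V = \frac{7}{2}$ ($V = 3 \cdot \frac{1}{6} + 6 \cdot \frac{1}{2} = \frac{1}{2} + 3 = \frac{7}{2} \approx 3.5$)
$V r{\left(E{\left(0,\sqrt{1 - 10} \right)} \right)} = \frac{7 \left(\left(-57\right) 0\right)}{2} = \frac{7}{2} \cdot 0 = 0$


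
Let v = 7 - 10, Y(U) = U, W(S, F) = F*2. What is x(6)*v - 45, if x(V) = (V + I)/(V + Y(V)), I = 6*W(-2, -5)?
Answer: -63/2 ≈ -31.500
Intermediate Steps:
W(S, F) = 2*F
v = -3
I = -60 (I = 6*(2*(-5)) = 6*(-10) = -60)
x(V) = (-60 + V)/(2*V) (x(V) = (V - 60)/(V + V) = (-60 + V)/((2*V)) = (-60 + V)*(1/(2*V)) = (-60 + V)/(2*V))
x(6)*v - 45 = ((½)*(-60 + 6)/6)*(-3) - 45 = ((½)*(⅙)*(-54))*(-3) - 45 = -9/2*(-3) - 45 = 27/2 - 45 = -63/2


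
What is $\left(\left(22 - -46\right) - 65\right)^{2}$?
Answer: $9$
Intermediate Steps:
$\left(\left(22 - -46\right) - 65\right)^{2} = \left(\left(22 + 46\right) - 65\right)^{2} = \left(68 - 65\right)^{2} = 3^{2} = 9$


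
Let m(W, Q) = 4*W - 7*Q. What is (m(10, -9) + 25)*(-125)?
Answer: -16000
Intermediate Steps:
m(W, Q) = -7*Q + 4*W
(m(10, -9) + 25)*(-125) = ((-7*(-9) + 4*10) + 25)*(-125) = ((63 + 40) + 25)*(-125) = (103 + 25)*(-125) = 128*(-125) = -16000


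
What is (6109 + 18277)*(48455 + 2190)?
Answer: 1235028970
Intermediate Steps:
(6109 + 18277)*(48455 + 2190) = 24386*50645 = 1235028970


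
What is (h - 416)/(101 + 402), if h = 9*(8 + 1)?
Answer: -335/503 ≈ -0.66600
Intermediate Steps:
h = 81 (h = 9*9 = 81)
(h - 416)/(101 + 402) = (81 - 416)/(101 + 402) = -335/503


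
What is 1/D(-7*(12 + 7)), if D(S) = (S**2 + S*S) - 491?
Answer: 1/34887 ≈ 2.8664e-5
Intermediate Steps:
D(S) = -491 + 2*S**2 (D(S) = (S**2 + S**2) - 491 = 2*S**2 - 491 = -491 + 2*S**2)
1/D(-7*(12 + 7)) = 1/(-491 + 2*(-7*(12 + 7))**2) = 1/(-491 + 2*(-7*19)**2) = 1/(-491 + 2*(-133)**2) = 1/(-491 + 2*17689) = 1/(-491 + 35378) = 1/34887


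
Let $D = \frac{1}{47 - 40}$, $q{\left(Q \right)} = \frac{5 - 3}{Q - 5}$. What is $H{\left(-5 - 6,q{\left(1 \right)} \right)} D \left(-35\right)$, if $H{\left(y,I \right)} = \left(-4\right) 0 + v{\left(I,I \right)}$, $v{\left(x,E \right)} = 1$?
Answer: $-5$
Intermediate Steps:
$q{\left(Q \right)} = \frac{2}{-5 + Q}$
$H{\left(y,I \right)} = 1$ ($H{\left(y,I \right)} = \left(-4\right) 0 + 1 = 0 + 1 = 1$)
$D = \frac{1}{7} \approx 0.14286$
$H{\left(-5 - 6,q{\left(1 \right)} \right)} D \left(-35\right) = 1 \cdot \frac{1}{7} \left(-35\right) = \frac{1}{7} \left(-35\right) = -5$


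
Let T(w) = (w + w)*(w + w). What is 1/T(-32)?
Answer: 1/4096 ≈ 0.00024414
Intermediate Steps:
T(w) = 4*w**2 (T(w) = (2*w)*(2*w) = 4*w**2)
1/T(-32) = 1/(4*(-32)**2) = 1/(4*1024) = 1/4096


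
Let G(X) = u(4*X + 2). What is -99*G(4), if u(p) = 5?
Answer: -495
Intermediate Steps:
G(X) = 5
-99*G(4) = -99*5 = -495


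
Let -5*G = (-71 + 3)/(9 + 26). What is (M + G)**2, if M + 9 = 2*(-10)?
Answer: 25070049/30625 ≈ 818.61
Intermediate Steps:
M = -29 (M = -9 + 2*(-10) = -9 - 20 = -29)
G = 68/175 (G = -(-71 + 3)/(5*(9 + 26)) = -(-68)/(5*35) = -1/5*(-68/35) = 68/175 ≈ 0.38857)
(M + G)**2 = (-29 + 68/175)**2 = (-5007/175)**2 = 25070049/30625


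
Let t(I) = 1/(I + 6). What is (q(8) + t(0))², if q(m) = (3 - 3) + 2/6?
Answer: ¼ ≈ 0.25000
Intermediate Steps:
t(I) = 1/(6 + I)
q(m) = ⅓ (q(m) = 0 + 2*(⅙) = 0 + ⅓ = ⅓)
(q(8) + t(0))² = (⅓ + 1/(6 + 0))² = (⅓ + 1/6)² = (⅓ + ⅙)² = (½)² = ¼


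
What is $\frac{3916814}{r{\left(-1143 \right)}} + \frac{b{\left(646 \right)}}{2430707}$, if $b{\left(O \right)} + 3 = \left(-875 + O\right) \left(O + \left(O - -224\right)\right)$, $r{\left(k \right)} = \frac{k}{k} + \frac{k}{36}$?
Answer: $- \frac{38082551531533}{298976961} \approx -1.2738 \cdot 10^{5}$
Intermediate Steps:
$r{\left(k \right)} = 1 + \frac{k}{36}$ ($r{\left(k \right)} = 1 + k \frac{1}{36} = 1 + \frac{k}{36}$)
$b{\left(O \right)} = -3 + \left(-875 + O\right) \left(224 + 2 O\right)$ ($b{\left(O \right)} = -3 + \left(-875 + O\right) \left(O + \left(O - -224\right)\right) = -3 + \left(-875 + O\right) \left(O + \left(O + 224\right)\right) = -3 + \left(-875 + O\right) \left(O + \left(224 + O\right)\right) = -3 + \left(-875 + O\right) \left(224 + 2 O\right)$)
$\frac{3916814}{r{\left(-1143 \right)}} + \frac{b{\left(646 \right)}}{2430707} = \frac{3916814}{1 + \frac{1}{36} \left(-1143\right)} + \frac{-196003 - 985796 + 2 \cdot 646^{2}}{2430707} = \frac{3916814}{1 - \frac{127}{4}} + \left(-196003 - 985796 + 2 \cdot 417316\right) \frac{1}{2430707} = \frac{3916814}{- \frac{123}{4}} + \left(-196003 - 985796 + 834632\right) \frac{1}{2430707} = 3916814 \left(- \frac{4}{123}\right) - \frac{347167}{2430707} = - \frac{15667256}{123} - \frac{347167}{2430707} = - \frac{38082551531533}{298976961}$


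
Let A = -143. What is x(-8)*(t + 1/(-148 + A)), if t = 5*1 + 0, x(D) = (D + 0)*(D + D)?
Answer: 186112/291 ≈ 639.56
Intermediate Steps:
x(D) = 2*D**2 (x(D) = D*(2*D) = 2*D**2)
t = 5 (t = 5 + 0 = 5)
x(-8)*(t + 1/(-148 + A)) = (2*(-8)**2)*(5 + 1/(-148 - 143)) = (2*64)*(5 + 1/(-291)) = 128*(5 - 1/291) = 128*(1454/291) = 186112/291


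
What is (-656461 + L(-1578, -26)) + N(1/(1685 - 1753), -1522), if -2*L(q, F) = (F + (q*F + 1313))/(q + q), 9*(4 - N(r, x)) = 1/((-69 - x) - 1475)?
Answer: -136735969825/208296 ≈ -6.5645e+5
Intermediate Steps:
N(r, x) = 4 - 1/(9*(-1544 - x)) (N(r, x) = 4 - 1/(9*((-69 - x) - 1475)) = 4 - 1/(9*(-1544 - x)))
L(q, F) = -(1313 + F + F*q)/(4*q) (L(q, F) = -(F + (q*F + 1313))/(2*(q + q)) = -(F + (F*q + 1313))/(2*(2*q)) = -(F + (1313 + F*q))*1/(2*q)/2 = -(1313 + F + F*q)*1/(2*q)/2 = -(1313 + F + F*q)/(4*q))
(-656461 + L(-1578, -26)) + N(1/(1685 - 1753), -1522) = (-656461 + (¼)*(-1313 - 1*(-26) - 1*(-26)*(-1578))/(-1578)) + (55585 + 36*(-1522))/(9*(1544 - 1522)) = (-656461 + (¼)*(-1/1578)*(-1313 + 26 - 41028)) + (⅑)*(55585 - 54792)/22 = (-656461 + (¼)*(-1/1578)*(-42315)) + (⅑)*(1/22)*793 = (-656461 + 14105/2104) + 793/198 = -1381179839/2104 + 793/198 = -136735969825/208296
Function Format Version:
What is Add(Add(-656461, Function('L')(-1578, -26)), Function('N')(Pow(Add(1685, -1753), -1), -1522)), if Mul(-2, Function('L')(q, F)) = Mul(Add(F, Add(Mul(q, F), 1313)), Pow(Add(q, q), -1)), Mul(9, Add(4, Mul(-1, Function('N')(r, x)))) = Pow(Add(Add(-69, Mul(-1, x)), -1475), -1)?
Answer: Rational(-136735969825, 208296) ≈ -6.5645e+5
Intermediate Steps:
Function('N')(r, x) = Add(4, Mul(Rational(-1, 9), Pow(Add(-1544, Mul(-1, x)), -1))) (Function('N')(r, x) = Add(4, Mul(Rational(-1, 9), Pow(Add(Add(-69, Mul(-1, x)), -1475), -1))) = Add(4, Mul(Rational(-1, 9), Pow(Add(-1544, Mul(-1, x)), -1))))
Function('L')(q, F) = Mul(Rational(-1, 4), Pow(q, -1), Add(1313, F, Mul(F, q))) (Function('L')(q, F) = Mul(Rational(-1, 2), Mul(Add(F, Add(Mul(q, F), 1313)), Pow(Add(q, q), -1))) = Mul(Rational(-1, 2), Mul(Add(F, Add(Mul(F, q), 1313)), Pow(Mul(2, q), -1))) = Mul(Rational(-1, 2), Mul(Add(F, Add(1313, Mul(F, q))), Mul(Rational(1, 2), Pow(q, -1)))) = Mul(Rational(-1, 2), Mul(Add(1313, F, Mul(F, q)), Mul(Rational(1, 2), Pow(q, -1)))) = Mul(Rational(-1, 2), Mul(Rational(1, 2), Pow(q, -1), Add(1313, F, Mul(F, q)))) = Mul(Rational(-1, 4), Pow(q, -1), Add(1313, F, Mul(F, q))))
Add(Add(-656461, Function('L')(-1578, -26)), Function('N')(Pow(Add(1685, -1753), -1), -1522)) = Add(Add(-656461, Mul(Rational(1, 4), Pow(-1578, -1), Add(-1313, Mul(-1, -26), Mul(-1, -26, -1578)))), Mul(Rational(1, 9), Pow(Add(1544, -1522), -1), Add(55585, Mul(36, -1522)))) = Add(Add(-656461, Mul(Rational(1, 4), Rational(-1, 1578), Add(-1313, 26, -41028))), Mul(Rational(1, 9), Pow(22, -1), Add(55585, -54792))) = Add(Add(-656461, Mul(Rational(1, 4), Rational(-1, 1578), -42315)), Mul(Rational(1, 9), Rational(1, 22), 793)) = Add(Add(-656461, Rational(14105, 2104)), Rational(793, 198)) = Add(Rational(-1381179839, 2104), Rational(793, 198)) = Rational(-136735969825, 208296)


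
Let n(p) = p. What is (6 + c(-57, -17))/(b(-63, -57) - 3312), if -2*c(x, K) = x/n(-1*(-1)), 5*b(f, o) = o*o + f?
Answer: -115/8916 ≈ -0.012898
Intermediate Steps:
b(f, o) = f/5 + o**2/5 (b(f, o) = (o*o + f)/5 = (o**2 + f)/5 = (f + o**2)/5 = f/5 + o**2/5)
c(x, K) = -x/2 (c(x, K) = -x/(2*((-1*(-1)))) = -x/(2*1) = -x/2)
(6 + c(-57, -17))/(b(-63, -57) - 3312) = (6 - 1/2*(-57))/(((1/5)*(-63) + (1/5)*(-57)**2) - 3312) = (6 + 57/2)/((-63/5 + (1/5)*3249) - 3312) = 69/(2*((-63/5 + 3249/5) - 3312)) = 69/(2*(3186/5 - 3312)) = 69/(2*(-13374/5)) = (69/2)*(-5/13374) = -115/8916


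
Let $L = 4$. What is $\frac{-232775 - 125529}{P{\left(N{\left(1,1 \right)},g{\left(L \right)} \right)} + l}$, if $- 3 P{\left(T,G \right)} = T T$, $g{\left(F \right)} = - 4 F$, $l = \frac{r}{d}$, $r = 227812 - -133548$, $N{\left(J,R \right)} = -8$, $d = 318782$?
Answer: $\frac{21416412324}{1207373} \approx 17738.0$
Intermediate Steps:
$r = 361360$ ($r = 227812 + 133548 = 361360$)
$l = \frac{180680}{159391}$ ($l = \frac{361360}{318782} = 361360 \cdot \frac{1}{318782} = \frac{180680}{159391} \approx 1.1336$)
$P{\left(T,G \right)} = - \frac{T^{2}}{3}$ ($P{\left(T,G \right)} = - \frac{T T}{3} = - \frac{T^{2}}{3}$)
$\frac{-232775 - 125529}{P{\left(N{\left(1,1 \right)},g{\left(L \right)} \right)} + l} = \frac{-232775 - 125529}{- \frac{\left(-8\right)^{2}}{3} + \frac{180680}{159391}} = - \frac{358304}{\left(- \frac{1}{3}\right) 64 + \frac{180680}{159391}} = - \frac{358304}{- \frac{64}{3} + \frac{180680}{159391}} = - \frac{358304}{- \frac{9658984}{478173}} = \left(-358304\right) \left(- \frac{478173}{9658984}\right) = \frac{21416412324}{1207373}$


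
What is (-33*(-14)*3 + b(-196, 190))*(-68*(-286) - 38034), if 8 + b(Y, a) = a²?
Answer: -696566108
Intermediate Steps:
b(Y, a) = -8 + a²
(-33*(-14)*3 + b(-196, 190))*(-68*(-286) - 38034) = (-33*(-14)*3 + (-8 + 190²))*(-68*(-286) - 38034) = (462*3 + (-8 + 36100))*(19448 - 38034) = (1386 + 36092)*(-18586) = 37478*(-18586) = -696566108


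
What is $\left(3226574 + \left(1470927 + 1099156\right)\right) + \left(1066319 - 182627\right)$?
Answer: $6680349$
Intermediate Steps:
$\left(3226574 + \left(1470927 + 1099156\right)\right) + \left(1066319 - 182627\right) = \left(3226574 + 2570083\right) + \left(1066319 - 182627\right) = 5796657 + 883692 = 6680349$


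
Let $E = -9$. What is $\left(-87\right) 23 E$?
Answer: $18009$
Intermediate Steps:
$\left(-87\right) 23 E = \left(-87\right) 23 \left(-9\right) = \left(-2001\right) \left(-9\right) = 18009$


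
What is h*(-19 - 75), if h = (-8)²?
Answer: -6016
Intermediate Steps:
h = 64
h*(-19 - 75) = 64*(-19 - 75) = 64*(-94) = -6016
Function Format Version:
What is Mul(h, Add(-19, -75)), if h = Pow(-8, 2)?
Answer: -6016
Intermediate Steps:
h = 64
Mul(h, Add(-19, -75)) = Mul(64, Add(-19, -75)) = Mul(64, -94) = -6016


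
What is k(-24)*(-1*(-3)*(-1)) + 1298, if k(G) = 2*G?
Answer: 1442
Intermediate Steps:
k(-24)*(-1*(-3)*(-1)) + 1298 = (2*(-24))*(-1*(-3)*(-1)) + 1298 = -144*(-1) + 1298 = -48*(-3) + 1298 = 144 + 1298 = 1442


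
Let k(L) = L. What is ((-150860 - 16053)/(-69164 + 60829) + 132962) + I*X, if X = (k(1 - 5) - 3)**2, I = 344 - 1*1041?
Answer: 823739928/8335 ≈ 98829.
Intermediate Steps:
I = -697 (I = 344 - 1041 = -697)
X = 49 (X = ((1 - 5) - 3)**2 = (-4 - 3)**2 = (-7)**2 = 49)
((-150860 - 16053)/(-69164 + 60829) + 132962) + I*X = ((-150860 - 16053)/(-69164 + 60829) + 132962) - 697*49 = (-166913/(-8335) + 132962) - 34153 = (-166913*(-1/8335) + 132962) - 34153 = (166913/8335 + 132962) - 34153 = 1108405183/8335 - 34153 = 823739928/8335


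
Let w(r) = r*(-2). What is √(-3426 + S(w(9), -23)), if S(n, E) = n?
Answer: 2*I*√861 ≈ 58.686*I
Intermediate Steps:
w(r) = -2*r
√(-3426 + S(w(9), -23)) = √(-3426 - 2*9) = √(-3426 - 18) = √(-3444) = 2*I*√861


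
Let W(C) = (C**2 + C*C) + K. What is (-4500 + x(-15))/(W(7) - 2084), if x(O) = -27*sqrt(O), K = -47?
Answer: 4500/2033 + 27*I*sqrt(15)/2033 ≈ 2.2135 + 0.051437*I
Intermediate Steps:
W(C) = -47 + 2*C**2 (W(C) = (C**2 + C*C) - 47 = (C**2 + C**2) - 47 = 2*C**2 - 47 = -47 + 2*C**2)
(-4500 + x(-15))/(W(7) - 2084) = (-4500 - 27*I*sqrt(15))/((-47 + 2*7**2) - 2084) = (-4500 - 27*I*sqrt(15))/((-47 + 2*49) - 2084) = (-4500 - 27*I*sqrt(15))/((-47 + 98) - 2084) = (-4500 - 27*I*sqrt(15))/(51 - 2084) = (-4500 - 27*I*sqrt(15))/(-2033) = (-4500 - 27*I*sqrt(15))*(-1/2033) = 4500/2033 + 27*I*sqrt(15)/2033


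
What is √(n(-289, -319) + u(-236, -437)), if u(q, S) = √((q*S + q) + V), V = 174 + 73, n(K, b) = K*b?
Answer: √(92191 + √103143) ≈ 304.16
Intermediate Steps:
V = 247
u(q, S) = √(247 + q + S*q) (u(q, S) = √((q*S + q) + 247) = √((S*q + q) + 247) = √((q + S*q) + 247) = √(247 + q + S*q))
√(n(-289, -319) + u(-236, -437)) = √(-289*(-319) + √(247 - 236 - 437*(-236))) = √(92191 + √(247 - 236 + 103132)) = √(92191 + √103143)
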